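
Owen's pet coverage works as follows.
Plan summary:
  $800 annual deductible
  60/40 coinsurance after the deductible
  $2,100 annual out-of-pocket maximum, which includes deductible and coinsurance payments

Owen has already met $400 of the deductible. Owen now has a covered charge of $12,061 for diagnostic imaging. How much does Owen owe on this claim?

$400 of the $800 deductible is already met, leaving $400.
The remaining $11,661 (= $12,061 − $400) moves to coinsurance.
Coinsurance: $11,661 × 40% = $4,664.40.
Owner responsibility before any cap: $400 + $4,664.40 = $5,064.40.
Adding $5,064.40 to the $400 already spent would give $5,464.40, which exceeds the $2,100 cap; the owner pays just $2,100 − $400 = $1,700.

$1,700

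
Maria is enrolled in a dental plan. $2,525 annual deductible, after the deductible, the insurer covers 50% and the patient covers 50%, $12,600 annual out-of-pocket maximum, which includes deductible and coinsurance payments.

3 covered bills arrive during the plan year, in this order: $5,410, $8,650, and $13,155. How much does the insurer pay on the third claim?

Claim 1 — $5,410: $2,525 finishes the deductible; $2,885 goes to coinsurance; 50% of $2,885 = $1,442.50. Patient owes $3,967.50 (running OOP $3,967.50). Insurer: $5,410 − $3,967.50 = $1,442.50.
Claim 2 — $8,650: deductible already satisfied, so patient's share is 50% × $8,650 = $4,325. Cost to patient: $4,325. OOP to date $8,292.50. Plan pays $8,650 − $4,325 = $4,325.
Claim 3 — $13,155: 50% coinsurance on $13,155 = $6,577.50. OOP would hit $14,870 > $12,600, so the cap limits the patient to $12,600 − $8,292.50 = $4,307.50. Plan pays $13,155 − $4,307.50 = $8,847.50.

$8,847.50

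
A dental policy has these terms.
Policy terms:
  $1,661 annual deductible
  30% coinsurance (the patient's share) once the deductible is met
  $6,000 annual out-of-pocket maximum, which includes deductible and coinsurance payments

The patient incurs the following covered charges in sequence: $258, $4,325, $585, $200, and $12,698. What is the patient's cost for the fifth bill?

Bill 1, $258: entire amount goes to the deductible. Patient pays $258; OOP now $258.
Bill 2, $4,325: deductible takes $1,403, $2,922 remains; coinsurance $2,922 × 30% = $876.60. Patient pays $2,279.60; OOP now $2,537.60.
Bill 3, $585: deductible met; 30% of $585 = $175.50. Patient owes $175.50 (running OOP $2,713.10).
Bill 4, $200: deductible already satisfied, so patient's share is 30% × $200 = $60. Patient owes $60 (running OOP $2,773.10).
Bill 5, $12,698: deductible met; 30% of $12,698 = $3,809.40. Adding that to $2,773.10 gives $6,582.50, past the $6,000 cap; patient pays only $6,000 − $2,773.10 = $3,226.90.

$3,226.90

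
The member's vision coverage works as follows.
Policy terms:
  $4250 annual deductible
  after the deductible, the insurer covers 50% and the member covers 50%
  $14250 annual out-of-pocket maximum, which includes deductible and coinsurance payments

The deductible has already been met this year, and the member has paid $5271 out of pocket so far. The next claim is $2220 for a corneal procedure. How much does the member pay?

With the deductible met, the entire $2220 is subject to coinsurance.
50% of $2220 = $1110 falls to the member.
Year-to-date out-of-pocket becomes $5271 + $1110 = $6381, still under the $14250 maximum, so no cap applies.

$1110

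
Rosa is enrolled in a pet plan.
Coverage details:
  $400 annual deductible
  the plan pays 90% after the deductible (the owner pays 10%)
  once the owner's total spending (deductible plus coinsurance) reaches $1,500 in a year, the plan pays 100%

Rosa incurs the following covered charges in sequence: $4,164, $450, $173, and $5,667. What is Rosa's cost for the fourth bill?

$566.70

Bill 1, $4,164: deductible takes $400, $3,764 remains; coinsurance $3,764 × 10% = $376.40. Owner pays $776.40; OOP now $776.40.
Bill 2, $450: deductible already satisfied, so owner's share is 10% × $450 = $45. Owner owes $45 (running OOP $821.40).
Bill 3, $173: deductible met; 10% of $173 = $17.30. Owner pays $17.30; OOP now $838.70.
Bill 4, $5,667: 10% coinsurance on $5,667 = $566.70. Owner pays $566.70; OOP now $1,405.40.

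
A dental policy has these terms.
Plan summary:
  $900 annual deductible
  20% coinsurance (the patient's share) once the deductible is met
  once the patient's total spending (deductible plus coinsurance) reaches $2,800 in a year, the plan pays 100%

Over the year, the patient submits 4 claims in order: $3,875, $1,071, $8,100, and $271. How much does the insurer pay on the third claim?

$7,009.20

Claim 1 — $3,875: $900 to deductible, leaving $2,975; coinsurance $2,975 × 20% = $595. Cost to patient: $1,495. OOP to date $1,495. Insurer: $3,875 − $1,495 = $2,380.
Claim 2 — $1,071: deductible already satisfied, so patient's share is 20% × $1,071 = $214.20. Patient owes $214.20 (running OOP $1,709.20). Insurer: $1,071 − $214.20 = $856.80.
Claim 3 — $8,100: 20% coinsurance on $8,100 = $1,620. That would push OOP to $3,329.20, over the $2,800 cap, so patient pays $2,800 − $1,709.20 = $1,090.80. Insurer: $8,100 − $1,090.80 = $7,009.20.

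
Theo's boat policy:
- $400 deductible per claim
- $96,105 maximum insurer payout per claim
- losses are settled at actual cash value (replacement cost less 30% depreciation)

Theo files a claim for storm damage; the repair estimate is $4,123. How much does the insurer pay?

Actual cash value after 30% depreciation: $4,123 × 70% = $2,886.10.
Subtract the deductible: $2,886.10 − $400 = $2,486.10.
That's under the $96,105 cap, so the insurer reimburses the full $2,486.10.

$2,486.10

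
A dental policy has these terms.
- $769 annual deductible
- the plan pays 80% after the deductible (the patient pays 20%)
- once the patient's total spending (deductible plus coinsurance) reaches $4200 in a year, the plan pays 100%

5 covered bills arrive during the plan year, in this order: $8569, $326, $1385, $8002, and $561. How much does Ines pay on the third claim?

$277

Claim 1 ($8569): deductible takes $769, $7800 remains; coinsurance $7800 × 20% = $1560. Patient owes $2329 (running OOP $2329).
Claim 2 ($326): deductible already satisfied, so patient's share is 20% × $326 = $65.20. Patient pays $65.20; OOP now $2394.20.
Claim 3 ($1385): deductible met; 20% of $1385 = $277. Patient owes $277 (running OOP $2671.20).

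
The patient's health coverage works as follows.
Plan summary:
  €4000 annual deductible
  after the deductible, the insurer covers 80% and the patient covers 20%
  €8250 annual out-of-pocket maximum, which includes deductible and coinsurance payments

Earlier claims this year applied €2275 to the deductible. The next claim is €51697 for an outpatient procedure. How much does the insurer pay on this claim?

Deductible still to meet: €4000 − €2275 = €1725.
After the €1725 deductible portion, €51697 − €1725 = €49972 is subject to coinsurance.
20% of €49972 = €9994.40 falls to the patient.
So the patient owes €1725 + €9994.40 = €11719.40 before any cap.
Adding €11719.40 to the €2275 already spent would give €13994.40, which exceeds the €8250 cap; the patient pays just €8250 − €2275 = €5975.
The insurer covers the remainder: €51697 − €5975 = €45722.

€45722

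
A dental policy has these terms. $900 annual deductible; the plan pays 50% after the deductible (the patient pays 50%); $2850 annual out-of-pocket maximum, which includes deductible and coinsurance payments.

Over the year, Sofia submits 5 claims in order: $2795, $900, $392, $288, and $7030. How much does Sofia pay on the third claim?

Bill 1, $2795: $900 to deductible, leaving $1895; coinsurance $1895 × 50% = $947.50. Cost to patient: $1847.50. OOP to date $1847.50.
Bill 2, $900: deductible met; 50% of $900 = $450. Patient pays $450; OOP now $2297.50.
Bill 3, $392: deductible already satisfied, so patient's share is 50% × $392 = $196. Cost to patient: $196. OOP to date $2493.50.

$196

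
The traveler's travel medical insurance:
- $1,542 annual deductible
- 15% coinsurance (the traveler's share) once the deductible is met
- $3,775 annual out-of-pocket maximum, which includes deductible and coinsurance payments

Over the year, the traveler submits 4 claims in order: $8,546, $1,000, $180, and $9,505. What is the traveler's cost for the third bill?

$27

Claim 1 ($8,546): deductible takes $1,542, $7,004 remains; coinsurance $7,004 × 15% = $1,050.60. Traveler pays $2,592.60; OOP now $2,592.60.
Claim 2 ($1,000): 15% coinsurance on $1,000 = $150. Traveler owes $150 (running OOP $2,742.60).
Claim 3 ($180): deductible already satisfied, so traveler's share is 15% × $180 = $27. Traveler pays $27; OOP now $2,769.60.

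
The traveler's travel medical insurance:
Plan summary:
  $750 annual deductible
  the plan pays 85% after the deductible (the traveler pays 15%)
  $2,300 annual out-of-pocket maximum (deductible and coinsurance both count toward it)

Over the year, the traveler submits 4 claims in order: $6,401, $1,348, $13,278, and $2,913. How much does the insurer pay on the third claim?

$12,777.85

Claim 1 ($6,401): deductible takes $750, $5,651 remains; 15% of $5,651 = $847.65. Cost to traveler: $1,597.65. OOP to date $1,597.65. Insurer: $6,401 − $1,597.65 = $4,803.35.
Claim 2 ($1,348): deductible already satisfied, so traveler's share is 15% × $1,348 = $202.20. Cost to traveler: $202.20. OOP to date $1,799.85. Insurer: $1,348 − $202.20 = $1,145.80.
Claim 3 ($13,278): deductible already satisfied, so traveler's share is 15% × $13,278 = $1,991.70. Adding that to $1,799.85 gives $3,791.55, past the $2,300 cap; traveler pays only $2,300 − $1,799.85 = $500.15. Insurer: $13,278 − $500.15 = $12,777.85.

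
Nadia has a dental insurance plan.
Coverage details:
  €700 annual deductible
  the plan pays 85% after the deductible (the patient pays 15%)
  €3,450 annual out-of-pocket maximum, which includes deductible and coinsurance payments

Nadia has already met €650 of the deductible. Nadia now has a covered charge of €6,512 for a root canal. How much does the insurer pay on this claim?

€5,492.70

Remaining deductible: €700 − €650 = €50.
The remaining €6,462 (= €6,512 − €50) moves to coinsurance.
Coinsurance: €6,462 × 15% = €969.30.
That puts the patient's cost at €50 + €969.30 = €1,019.30 before any cap.
Cumulative spending €650 + €1,019.30 = €1,669.30 stays under the €3,450 maximum.
The plan picks up €6,512 − €1,019.30 = €5,492.70.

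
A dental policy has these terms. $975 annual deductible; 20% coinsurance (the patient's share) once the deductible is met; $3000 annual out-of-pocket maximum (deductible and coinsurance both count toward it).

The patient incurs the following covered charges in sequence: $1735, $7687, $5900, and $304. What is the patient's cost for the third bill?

#1 ($1735): $975 finishes the deductible; $760 goes to coinsurance; 20% of $760 = $152. Cost to patient: $1127. OOP to date $1127.
#2 ($7687): deductible already satisfied, so patient's share is 20% × $7687 = $1537.40. Patient owes $1537.40 (running OOP $2664.40).
#3 ($5900): deductible already satisfied, so patient's share is 20% × $5900 = $1180. Adding that to $2664.40 gives $3844.40, past the $3000 cap; patient pays only $3000 − $2664.40 = $335.60.

$335.60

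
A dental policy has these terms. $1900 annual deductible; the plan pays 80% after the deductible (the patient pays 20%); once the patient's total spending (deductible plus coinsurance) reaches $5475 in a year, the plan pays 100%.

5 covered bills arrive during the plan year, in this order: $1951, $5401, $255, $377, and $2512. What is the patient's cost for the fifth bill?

$502.40

Bill 1, $1951: deductible takes $1900, $51 remains; coinsurance $51 × 20% = $10.20. Patient owes $1910.20 (running OOP $1910.20).
Bill 2, $5401: deductible already satisfied, so patient's share is 20% × $5401 = $1080.20. Patient owes $1080.20 (running OOP $2990.40).
Bill 3, $255: deductible met; 20% of $255 = $51. Cost to patient: $51. OOP to date $3041.40.
Bill 4, $377: deductible already satisfied, so patient's share is 20% × $377 = $75.40. Patient owes $75.40 (running OOP $3116.80).
Bill 5, $2512: 20% coinsurance on $2512 = $502.40. Patient owes $502.40 (running OOP $3619.20).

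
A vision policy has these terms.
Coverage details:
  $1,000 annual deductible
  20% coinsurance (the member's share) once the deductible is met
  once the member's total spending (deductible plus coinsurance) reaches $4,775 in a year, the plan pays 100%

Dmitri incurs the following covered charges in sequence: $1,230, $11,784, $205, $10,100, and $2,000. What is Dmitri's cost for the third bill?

Claim 1 — $1,230: $1,000 to deductible, leaving $230; member's 20% is $46. Cost to member: $1,046. OOP to date $1,046.
Claim 2 — $11,784: deductible already satisfied, so member's share is 20% × $11,784 = $2,356.80. Member pays $2,356.80; OOP now $3,402.80.
Claim 3 — $205: 20% coinsurance on $205 = $41. Cost to member: $41. OOP to date $3,443.80.

$41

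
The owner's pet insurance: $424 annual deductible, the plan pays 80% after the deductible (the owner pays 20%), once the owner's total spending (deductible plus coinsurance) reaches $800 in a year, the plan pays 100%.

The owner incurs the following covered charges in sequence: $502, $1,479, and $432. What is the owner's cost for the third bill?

#1 ($502): $424 finishes the deductible; $78 goes to coinsurance; owner's 20% is $15.60. Cost to owner: $439.60. OOP to date $439.60.
#2 ($1,479): deductible already satisfied, so owner's share is 20% × $1,479 = $295.80. Cost to owner: $295.80. OOP to date $735.40.
#3 ($432): deductible met; 20% of $432 = $86.40. That would push OOP to $821.80, over the $800 cap, so owner pays $800 − $735.40 = $64.60.

$64.60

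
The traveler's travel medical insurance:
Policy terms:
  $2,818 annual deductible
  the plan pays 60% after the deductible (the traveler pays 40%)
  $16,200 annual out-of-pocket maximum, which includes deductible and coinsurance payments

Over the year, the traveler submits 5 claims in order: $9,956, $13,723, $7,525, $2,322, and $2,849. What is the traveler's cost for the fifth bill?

$1,098.80

Claim 1 ($9,956): $2,818 to deductible, leaving $7,138; coinsurance $7,138 × 40% = $2,855.20. Traveler owes $5,673.20 (running OOP $5,673.20).
Claim 2 ($13,723): deductible met; 40% of $13,723 = $5,489.20. Traveler pays $5,489.20; OOP now $11,162.40.
Claim 3 ($7,525): deductible met; 40% of $7,525 = $3,010. Cost to traveler: $3,010. OOP to date $14,172.40.
Claim 4 ($2,322): 40% coinsurance on $2,322 = $928.80. Traveler pays $928.80; OOP now $15,101.20.
Claim 5 ($2,849): deductible met; 40% of $2,849 = $1,139.60. OOP would hit $16,240.80 > $16,200, so the cap limits the traveler to $16,200 − $15,101.20 = $1,098.80.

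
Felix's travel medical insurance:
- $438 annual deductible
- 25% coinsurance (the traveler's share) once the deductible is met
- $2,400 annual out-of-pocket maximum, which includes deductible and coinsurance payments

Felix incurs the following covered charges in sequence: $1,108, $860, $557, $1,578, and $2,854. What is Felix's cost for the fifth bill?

Claim 1 — $1,108: $438 to deductible, leaving $670; 25% of $670 = $167.50. Traveler pays $605.50; OOP now $605.50.
Claim 2 — $860: 25% coinsurance on $860 = $215. Cost to traveler: $215. OOP to date $820.50.
Claim 3 — $557: deductible already satisfied, so traveler's share is 25% × $557 = $139.25. Traveler owes $139.25 (running OOP $959.75).
Claim 4 — $1,578: 25% coinsurance on $1,578 = $394.50. Traveler pays $394.50; OOP now $1,354.25.
Claim 5 — $2,854: deductible already satisfied, so traveler's share is 25% × $2,854 = $713.50. Traveler pays $713.50; OOP now $2,067.75.

$713.50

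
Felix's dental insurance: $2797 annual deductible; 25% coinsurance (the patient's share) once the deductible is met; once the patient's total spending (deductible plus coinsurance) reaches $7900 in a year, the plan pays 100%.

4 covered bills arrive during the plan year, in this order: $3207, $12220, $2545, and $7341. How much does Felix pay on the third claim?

Bill 1, $3207: deductible takes $2797, $410 remains; coinsurance $410 × 25% = $102.50. Cost to patient: $2899.50. OOP to date $2899.50.
Bill 2, $12220: 25% coinsurance on $12220 = $3055. Patient pays $3055; OOP now $5954.50.
Bill 3, $2545: 25% coinsurance on $2545 = $636.25. Cost to patient: $636.25. OOP to date $6590.75.

$636.25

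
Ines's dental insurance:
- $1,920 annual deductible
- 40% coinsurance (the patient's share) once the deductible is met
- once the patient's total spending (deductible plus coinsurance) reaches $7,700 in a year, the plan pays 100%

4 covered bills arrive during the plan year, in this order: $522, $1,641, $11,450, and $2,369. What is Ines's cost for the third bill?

Claim 1 ($522): entire amount goes to the deductible. Cost to patient: $522. OOP to date $522.
Claim 2 ($1,641): deductible takes $1,398, $243 remains; patient's 40% is $97.20. Cost to patient: $1,495.20. OOP to date $2,017.20.
Claim 3 ($11,450): deductible met; 40% of $11,450 = $4,580. Patient owes $4,580 (running OOP $6,597.20).

$4,580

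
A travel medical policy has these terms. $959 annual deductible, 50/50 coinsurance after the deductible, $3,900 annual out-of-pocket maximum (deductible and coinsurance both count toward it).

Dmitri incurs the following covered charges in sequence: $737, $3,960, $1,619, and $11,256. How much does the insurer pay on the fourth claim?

$10,993.50

Bill 1, $737: entire amount goes to the deductible. Traveler pays $737; OOP now $737. Plan pays $737 − $737 = $0.
Bill 2, $3,960: $222 to deductible, leaving $3,738; coinsurance $3,738 × 50% = $1,869. Cost to traveler: $2,091. OOP to date $2,828. Plan pays $3,960 − $2,091 = $1,869.
Bill 3, $1,619: deductible met; 50% of $1,619 = $809.50. Traveler owes $809.50 (running OOP $3,637.50). Insurer: $1,619 − $809.50 = $809.50.
Bill 4, $11,256: deductible already satisfied, so traveler's share is 50% × $11,256 = $5,628. OOP would hit $9,265.50 > $3,900, so the cap limits the traveler to $3,900 − $3,637.50 = $262.50. Insurer: $11,256 − $262.50 = $10,993.50.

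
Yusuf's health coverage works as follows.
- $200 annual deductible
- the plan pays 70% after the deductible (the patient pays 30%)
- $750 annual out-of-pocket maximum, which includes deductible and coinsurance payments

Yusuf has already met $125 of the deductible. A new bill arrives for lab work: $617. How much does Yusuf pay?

$237.60

Deductible still to meet: $200 − $125 = $75.
The remaining $542 (= $617 − $75) moves to coinsurance.
Coinsurance: $542 × 30% = $162.60.
Patient responsibility before any cap: $75 + $162.60 = $237.60.
Cumulative spending $125 + $237.60 = $362.60 stays under the $750 maximum.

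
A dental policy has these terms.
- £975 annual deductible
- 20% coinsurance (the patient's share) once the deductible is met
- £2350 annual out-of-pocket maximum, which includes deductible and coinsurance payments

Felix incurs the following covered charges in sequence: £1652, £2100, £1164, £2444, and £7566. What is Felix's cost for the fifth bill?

£98

Bill 1, £1652: £975 finishes the deductible; £677 goes to coinsurance; patient's 20% is £135.40. Cost to patient: £1110.40. OOP to date £1110.40.
Bill 2, £2100: deductible met; 20% of £2100 = £420. Patient owes £420 (running OOP £1530.40).
Bill 3, £1164: deductible met; 20% of £1164 = £232.80. Patient pays £232.80; OOP now £1763.20.
Bill 4, £2444: 20% coinsurance on £2444 = £488.80. Cost to patient: £488.80. OOP to date £2252.
Bill 5, £7566: deductible already satisfied, so patient's share is 20% × £7566 = £1513.20. Adding that to £2252 gives £3765.20, past the £2350 cap; patient pays only £2350 − £2252 = £98.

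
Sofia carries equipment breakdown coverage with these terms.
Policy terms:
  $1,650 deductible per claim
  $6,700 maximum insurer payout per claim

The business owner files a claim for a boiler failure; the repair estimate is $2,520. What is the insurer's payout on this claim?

$870

After the deductible, $2,520 − $1,650 = $870 remains.
That's under the $6,700 cap, so the insurer reimburses the full $870.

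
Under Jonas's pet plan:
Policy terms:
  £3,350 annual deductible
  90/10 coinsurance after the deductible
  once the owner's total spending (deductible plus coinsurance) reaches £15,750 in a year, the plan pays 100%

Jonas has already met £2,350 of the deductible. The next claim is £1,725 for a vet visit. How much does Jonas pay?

£1,072.50

Deductible still to meet: £3,350 − £2,350 = £1,000.
That leaves £1,725 − £1,000 = £725 for coinsurance.
Owner's 10% share of £725 is £72.50.
That puts the owner's cost at £1,000 + £72.50 = £1,072.50 before any cap.
Total out-of-pocket so far would be £2,350 + £1,072.50 = £3,422.50, below the £15,750 cap — no reduction.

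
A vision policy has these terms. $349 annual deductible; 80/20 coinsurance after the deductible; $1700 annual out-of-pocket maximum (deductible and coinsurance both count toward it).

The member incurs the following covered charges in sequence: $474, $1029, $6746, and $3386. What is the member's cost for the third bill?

$1120.20

Bill 1, $474: $349 to deductible, leaving $125; member's 20% is $25. Member owes $374 (running OOP $374).
Bill 2, $1029: deductible met; 20% of $1029 = $205.80. Member owes $205.80 (running OOP $579.80).
Bill 3, $6746: 20% coinsurance on $6746 = $1349.20. OOP would hit $1929 > $1700, so the cap limits the member to $1700 − $579.80 = $1120.20.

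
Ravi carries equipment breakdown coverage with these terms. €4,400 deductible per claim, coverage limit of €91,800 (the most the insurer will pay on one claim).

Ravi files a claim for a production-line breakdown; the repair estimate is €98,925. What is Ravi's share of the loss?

Less the €4,400 deductible: €98,925 − €4,400 = €94,525.
The €91,800 per-incident cap binds; insurer pays €91,800.
Out of pocket: €98,925 − €91,800 = €7,125.

€7,125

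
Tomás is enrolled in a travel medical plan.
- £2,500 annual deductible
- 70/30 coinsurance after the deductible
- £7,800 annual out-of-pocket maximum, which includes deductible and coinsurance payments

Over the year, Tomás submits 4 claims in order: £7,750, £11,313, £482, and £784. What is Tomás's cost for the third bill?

Claim 1 (£7,750): £2,500 to deductible, leaving £5,250; 30% of £5,250 = £1,575. Traveler pays £4,075; OOP now £4,075.
Claim 2 (£11,313): deductible met; 30% of £11,313 = £3,393.90. Cost to traveler: £3,393.90. OOP to date £7,468.90.
Claim 3 (£482): deductible already satisfied, so traveler's share is 30% × £482 = £144.60. Traveler owes £144.60 (running OOP £7,613.50).

£144.60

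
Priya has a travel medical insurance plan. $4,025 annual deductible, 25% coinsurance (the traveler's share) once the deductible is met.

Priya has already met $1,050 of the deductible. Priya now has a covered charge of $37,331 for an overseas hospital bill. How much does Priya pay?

Deductible still to meet: $4,025 − $1,050 = $2,975.
The remaining $34,356 (= $37,331 − $2,975) moves to coinsurance.
Coinsurance: $34,356 × 25% = $8,589.
Traveler responsibility: $2,975 + $8,589 = $11,564.

$11,564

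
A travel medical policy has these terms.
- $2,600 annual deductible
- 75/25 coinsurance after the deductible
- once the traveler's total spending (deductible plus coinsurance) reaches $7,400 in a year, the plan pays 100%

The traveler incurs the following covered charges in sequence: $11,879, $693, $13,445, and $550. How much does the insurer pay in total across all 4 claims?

Bill 1, $11,879: $2,600 finishes the deductible; $9,279 goes to coinsurance; coinsurance $9,279 × 25% = $2,319.75. Cost to traveler: $4,919.75. OOP to date $4,919.75. Insurer: $11,879 − $4,919.75 = $6,959.25.
Bill 2, $693: deductible met; 25% of $693 = $173.25. Traveler pays $173.25; OOP now $5,093. Plan pays $693 − $173.25 = $519.75.
Bill 3, $13,445: 25% coinsurance on $13,445 = $3,361.25. OOP would hit $8,454.25 > $7,400, so the cap limits the traveler to $7,400 − $5,093 = $2,307. Insurer: $13,445 − $2,307 = $11,138.
Bill 4, $550: deductible met; 25% of $550 = $137.50. Adding that to $7,400 gives $7,537.50, past the $7,400 cap; traveler pays only $7,400 − $7,400 = $0. Insurer: $550 − $0 = $550.
Insurer total: $6,959.25 + $519.75 + $11,138 + $550 = $19,167.

$19,167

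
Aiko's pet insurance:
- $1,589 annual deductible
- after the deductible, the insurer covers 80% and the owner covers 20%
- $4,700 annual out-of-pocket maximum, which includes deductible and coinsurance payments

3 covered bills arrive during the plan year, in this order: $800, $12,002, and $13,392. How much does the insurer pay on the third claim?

Bill 1, $800: all of it applies to the deductible. Cost to owner: $800. OOP to date $800. Insurer: $800 − $800 = $0.
Bill 2, $12,002: $789 finishes the deductible; $11,213 goes to coinsurance; 20% of $11,213 = $2,242.60. Cost to owner: $3,031.60. OOP to date $3,831.60. Plan pays $12,002 − $3,031.60 = $8,970.40.
Bill 3, $13,392: deductible already satisfied, so owner's share is 20% × $13,392 = $2,678.40. OOP would hit $6,510 > $4,700, so the cap limits the owner to $4,700 − $3,831.60 = $868.40. Plan pays $13,392 − $868.40 = $12,523.60.

$12,523.60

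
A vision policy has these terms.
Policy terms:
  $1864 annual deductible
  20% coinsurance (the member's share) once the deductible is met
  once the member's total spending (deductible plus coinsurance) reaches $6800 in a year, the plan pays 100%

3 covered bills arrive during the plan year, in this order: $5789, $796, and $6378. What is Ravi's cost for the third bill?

Bill 1, $5789: $1864 to deductible, leaving $3925; 20% of $3925 = $785. Cost to member: $2649. OOP to date $2649.
Bill 2, $796: 20% coinsurance on $796 = $159.20. Member owes $159.20 (running OOP $2808.20).
Bill 3, $6378: deductible already satisfied, so member's share is 20% × $6378 = $1275.60. Member pays $1275.60; OOP now $4083.80.

$1275.60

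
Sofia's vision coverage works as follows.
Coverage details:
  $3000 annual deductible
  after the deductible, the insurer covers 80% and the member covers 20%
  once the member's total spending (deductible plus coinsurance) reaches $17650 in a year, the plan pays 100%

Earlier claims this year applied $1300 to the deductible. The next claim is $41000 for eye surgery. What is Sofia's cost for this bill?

$9560

Deductible still to meet: $3000 − $1300 = $1700.
After the $1700 deductible portion, $41000 − $1700 = $39300 is subject to coinsurance.
20% of $39300 = $7860 falls to the member.
So the member owes $1700 + $7860 = $9560 before any cap.
Year-to-date out-of-pocket becomes $1300 + $9560 = $10860, still under the $17650 maximum, so no cap applies.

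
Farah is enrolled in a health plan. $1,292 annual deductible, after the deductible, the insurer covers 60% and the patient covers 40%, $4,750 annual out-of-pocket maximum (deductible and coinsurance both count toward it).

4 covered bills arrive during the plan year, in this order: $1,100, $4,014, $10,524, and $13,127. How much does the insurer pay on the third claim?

Bill 1, $1,100: all of it applies to the deductible. Patient owes $1,100 (running OOP $1,100). Insurer: $1,100 − $1,100 = $0.
Bill 2, $4,014: deductible takes $192, $3,822 remains; 40% of $3,822 = $1,528.80. Patient pays $1,720.80; OOP now $2,820.80. Plan pays $4,014 − $1,720.80 = $2,293.20.
Bill 3, $10,524: 40% coinsurance on $10,524 = $4,209.60. OOP would hit $7,030.40 > $4,750, so the cap limits the patient to $4,750 − $2,820.80 = $1,929.20. Plan pays $10,524 − $1,929.20 = $8,594.80.

$8,594.80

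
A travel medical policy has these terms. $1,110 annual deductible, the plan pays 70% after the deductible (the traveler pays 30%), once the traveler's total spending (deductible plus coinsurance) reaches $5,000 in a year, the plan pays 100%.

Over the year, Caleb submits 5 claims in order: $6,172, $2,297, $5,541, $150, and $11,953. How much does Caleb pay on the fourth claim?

$20

Bill 1, $6,172: $1,110 to deductible, leaving $5,062; 30% of $5,062 = $1,518.60. Traveler pays $2,628.60; OOP now $2,628.60.
Bill 2, $2,297: 30% coinsurance on $2,297 = $689.10. Traveler pays $689.10; OOP now $3,317.70.
Bill 3, $5,541: deductible already satisfied, so traveler's share is 30% × $5,541 = $1,662.30. Traveler pays $1,662.30; OOP now $4,980.
Bill 4, $150: 30% coinsurance on $150 = $45. That would push OOP to $5,025, over the $5,000 cap, so traveler pays $5,000 − $4,980 = $20.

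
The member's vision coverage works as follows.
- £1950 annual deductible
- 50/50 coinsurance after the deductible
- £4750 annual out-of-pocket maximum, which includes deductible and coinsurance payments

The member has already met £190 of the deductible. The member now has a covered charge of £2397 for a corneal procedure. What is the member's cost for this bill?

£2078.50

£190 of the £1950 deductible is already met, leaving £1760.
That leaves £2397 − £1760 = £637 for coinsurance.
50% of £637 = £318.50 falls to the member.
Member responsibility before any cap: £1760 + £318.50 = £2078.50.
Year-to-date out-of-pocket becomes £190 + £2078.50 = £2268.50, still under the £4750 maximum, so no cap applies.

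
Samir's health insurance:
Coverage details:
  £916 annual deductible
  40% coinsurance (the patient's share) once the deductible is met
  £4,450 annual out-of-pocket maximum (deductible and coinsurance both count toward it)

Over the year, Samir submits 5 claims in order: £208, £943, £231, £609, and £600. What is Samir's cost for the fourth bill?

Claim 1 — £208: entire amount goes to the deductible. Cost to patient: £208. OOP to date £208.
Claim 2 — £943: £708 to deductible, leaving £235; 40% of £235 = £94. Patient pays £802; OOP now £1,010.
Claim 3 — £231: 40% coinsurance on £231 = £92.40. Patient pays £92.40; OOP now £1,102.40.
Claim 4 — £609: deductible met; 40% of £609 = £243.60. Patient owes £243.60 (running OOP £1,346).

£243.60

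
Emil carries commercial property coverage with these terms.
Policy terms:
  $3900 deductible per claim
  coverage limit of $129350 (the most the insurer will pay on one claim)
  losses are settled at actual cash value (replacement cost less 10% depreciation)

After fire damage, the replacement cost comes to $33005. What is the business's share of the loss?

Actual cash value after 10% depreciation: $33005 × 90% = $29704.50.
Less the $3900 deductible: $29704.50 − $3900 = $25804.50.
That's under the $129350 cap, so the insurer reimburses the full $25804.50.
Out of pocket: $33005 − $25804.50 = $7200.50.

$7200.50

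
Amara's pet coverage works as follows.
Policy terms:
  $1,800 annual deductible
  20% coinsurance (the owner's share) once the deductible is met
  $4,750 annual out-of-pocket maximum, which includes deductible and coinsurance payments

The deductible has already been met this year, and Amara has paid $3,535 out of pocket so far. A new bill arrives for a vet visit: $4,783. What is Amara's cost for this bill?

With the deductible met, the entire $4,783 is subject to coinsurance.
Owner's 20% share of $4,783 is $956.60.
Total out-of-pocket so far would be $3,535 + $956.60 = $4,491.60, below the $4,750 cap — no reduction.

$956.60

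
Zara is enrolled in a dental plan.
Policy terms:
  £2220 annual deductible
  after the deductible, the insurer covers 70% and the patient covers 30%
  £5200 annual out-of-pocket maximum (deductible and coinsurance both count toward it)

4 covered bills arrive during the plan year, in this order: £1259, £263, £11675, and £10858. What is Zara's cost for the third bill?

£3678

#1 (£1259): fully absorbed by the deductible. Patient owes £1259 (running OOP £1259).
#2 (£263): all of it applies to the deductible. Patient pays £263; OOP now £1522.
#3 (£11675): £698 to deductible, leaving £10977; coinsurance £10977 × 30% = £3293.10. Deductible plus coinsurance: £698 + £3293.10 = £3991.10. OOP would hit £5513.10 > £5200, so the cap limits the patient to £5200 − £1522 = £3678.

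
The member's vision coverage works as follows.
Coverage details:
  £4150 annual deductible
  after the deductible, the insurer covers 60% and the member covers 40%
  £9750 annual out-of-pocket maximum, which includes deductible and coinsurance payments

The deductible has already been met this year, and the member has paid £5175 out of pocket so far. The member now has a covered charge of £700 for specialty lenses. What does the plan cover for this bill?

The deductible is already satisfied, so the full bill goes to coinsurance.
Coinsurance: £700 × 40% = £280.
Cumulative spending £5175 + £280 = £5455 stays under the £9750 maximum.
The insurer covers the remainder: £700 − £280 = £420.

£420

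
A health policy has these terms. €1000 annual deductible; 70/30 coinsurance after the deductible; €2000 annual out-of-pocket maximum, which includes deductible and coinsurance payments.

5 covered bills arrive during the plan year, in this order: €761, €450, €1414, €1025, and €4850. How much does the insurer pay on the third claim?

#1 (€761): entire amount goes to the deductible. Cost to patient: €761. OOP to date €761. Plan pays €761 − €761 = €0.
#2 (€450): €239 to deductible, leaving €211; 30% of €211 = €63.30. Cost to patient: €302.30. OOP to date €1063.30. Insurer: €450 − €302.30 = €147.70.
#3 (€1414): deductible met; 30% of €1414 = €424.20. Patient owes €424.20 (running OOP €1487.50). Insurer: €1414 − €424.20 = €989.80.

€989.80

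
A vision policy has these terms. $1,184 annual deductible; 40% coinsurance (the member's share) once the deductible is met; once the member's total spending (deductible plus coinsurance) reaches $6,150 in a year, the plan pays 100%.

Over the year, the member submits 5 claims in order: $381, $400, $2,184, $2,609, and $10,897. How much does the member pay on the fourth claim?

$1,043.60

#1 ($381): entire amount goes to the deductible. Member pays $381; OOP now $381.
#2 ($400): all of it applies to the deductible. Cost to member: $400. OOP to date $781.
#3 ($2,184): $403 to deductible, leaving $1,781; 40% of $1,781 = $712.40. Member owes $1,115.40 (running OOP $1,896.40).
#4 ($2,609): deductible already satisfied, so member's share is 40% × $2,609 = $1,043.60. Member owes $1,043.60 (running OOP $2,940).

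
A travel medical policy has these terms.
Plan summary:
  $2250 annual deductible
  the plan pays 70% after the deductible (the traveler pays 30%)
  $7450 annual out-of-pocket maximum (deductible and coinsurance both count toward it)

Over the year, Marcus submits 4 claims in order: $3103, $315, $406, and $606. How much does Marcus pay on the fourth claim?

Claim 1 — $3103: $2250 finishes the deductible; $853 goes to coinsurance; coinsurance $853 × 30% = $255.90. Cost to traveler: $2505.90. OOP to date $2505.90.
Claim 2 — $315: 30% coinsurance on $315 = $94.50. Traveler owes $94.50 (running OOP $2600.40).
Claim 3 — $406: deductible already satisfied, so traveler's share is 30% × $406 = $121.80. Traveler owes $121.80 (running OOP $2722.20).
Claim 4 — $606: 30% coinsurance on $606 = $181.80. Traveler pays $181.80; OOP now $2904.

$181.80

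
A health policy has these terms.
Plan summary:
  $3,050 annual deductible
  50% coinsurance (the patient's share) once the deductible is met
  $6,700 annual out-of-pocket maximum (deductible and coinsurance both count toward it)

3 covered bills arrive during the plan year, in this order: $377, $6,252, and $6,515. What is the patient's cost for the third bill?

Bill 1, $377: all of it applies to the deductible. Cost to patient: $377. OOP to date $377.
Bill 2, $6,252: deductible takes $2,673, $3,579 remains; 50% of $3,579 = $1,789.50. Cost to patient: $4,462.50. OOP to date $4,839.50.
Bill 3, $6,515: deductible already satisfied, so patient's share is 50% × $6,515 = $3,257.50. That would push OOP to $8,097, over the $6,700 cap, so patient pays $6,700 − $4,839.50 = $1,860.50.

$1,860.50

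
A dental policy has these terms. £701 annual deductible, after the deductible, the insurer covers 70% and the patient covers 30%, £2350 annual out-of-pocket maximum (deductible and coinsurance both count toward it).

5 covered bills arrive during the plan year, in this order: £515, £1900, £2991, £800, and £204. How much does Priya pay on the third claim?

£897.30

#1 (£515): all of it applies to the deductible. Patient pays £515; OOP now £515.
#2 (£1900): £186 finishes the deductible; £1714 goes to coinsurance; 30% of £1714 = £514.20. Patient owes £700.20 (running OOP £1215.20).
#3 (£2991): 30% coinsurance on £2991 = £897.30. Cost to patient: £897.30. OOP to date £2112.50.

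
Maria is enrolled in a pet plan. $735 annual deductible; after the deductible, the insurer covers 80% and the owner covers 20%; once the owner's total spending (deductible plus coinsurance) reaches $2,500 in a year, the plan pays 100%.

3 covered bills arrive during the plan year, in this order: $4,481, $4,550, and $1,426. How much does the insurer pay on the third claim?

$1,320.20

Bill 1, $4,481: $735 finishes the deductible; $3,746 goes to coinsurance; 20% of $3,746 = $749.20. Owner pays $1,484.20; OOP now $1,484.20. Insurer: $4,481 − $1,484.20 = $2,996.80.
Bill 2, $4,550: deductible already satisfied, so owner's share is 20% × $4,550 = $910. Owner pays $910; OOP now $2,394.20. Plan pays $4,550 − $910 = $3,640.
Bill 3, $1,426: 20% coinsurance on $1,426 = $285.20. Adding that to $2,394.20 gives $2,679.40, past the $2,500 cap; owner pays only $2,500 − $2,394.20 = $105.80. Plan pays $1,426 − $105.80 = $1,320.20.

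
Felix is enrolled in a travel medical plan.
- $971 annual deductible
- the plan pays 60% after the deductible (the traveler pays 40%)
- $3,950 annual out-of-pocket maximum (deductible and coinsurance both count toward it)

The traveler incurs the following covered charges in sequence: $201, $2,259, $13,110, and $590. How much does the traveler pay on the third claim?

$2,383.40

Claim 1 ($201): fully absorbed by the deductible. Traveler owes $201 (running OOP $201).
Claim 2 ($2,259): deductible takes $770, $1,489 remains; 40% of $1,489 = $595.60. Cost to traveler: $1,365.60. OOP to date $1,566.60.
Claim 3 ($13,110): deductible met; 40% of $13,110 = $5,244. OOP would hit $6,810.60 > $3,950, so the cap limits the traveler to $3,950 − $1,566.60 = $2,383.40.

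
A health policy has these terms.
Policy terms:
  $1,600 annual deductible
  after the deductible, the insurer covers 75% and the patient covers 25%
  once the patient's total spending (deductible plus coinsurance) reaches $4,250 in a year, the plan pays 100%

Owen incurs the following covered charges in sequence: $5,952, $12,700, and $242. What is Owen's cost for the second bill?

Claim 1 ($5,952): deductible takes $1,600, $4,352 remains; coinsurance $4,352 × 25% = $1,088. Cost to patient: $2,688. OOP to date $2,688.
Claim 2 ($12,700): 25% coinsurance on $12,700 = $3,175. OOP would hit $5,863 > $4,250, so the cap limits the patient to $4,250 − $2,688 = $1,562.

$1,562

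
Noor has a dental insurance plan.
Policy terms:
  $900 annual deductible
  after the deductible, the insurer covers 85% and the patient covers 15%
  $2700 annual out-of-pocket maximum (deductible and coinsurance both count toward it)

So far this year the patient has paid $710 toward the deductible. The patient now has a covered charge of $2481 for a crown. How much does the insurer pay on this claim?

$710 of the $900 deductible is already met, leaving $190.
That leaves $2481 − $190 = $2291 for coinsurance.
Patient's 15% share of $2291 is $343.65.
Patient responsibility before any cap: $190 + $343.65 = $533.65.
Cumulative spending $710 + $533.65 = $1243.65 stays under the $2700 maximum.
The insurer covers the remainder: $2481 − $533.65 = $1947.35.

$1947.35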